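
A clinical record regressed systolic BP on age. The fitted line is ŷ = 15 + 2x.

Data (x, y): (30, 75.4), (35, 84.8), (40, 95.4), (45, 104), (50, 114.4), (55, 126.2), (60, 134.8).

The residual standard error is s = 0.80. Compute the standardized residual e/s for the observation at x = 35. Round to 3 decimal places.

-0.250

ŷ = 15 + 2·35 = 85
e = 84.8 − 85 = -0.2
e/s = -0.2 / 0.80 = -0.250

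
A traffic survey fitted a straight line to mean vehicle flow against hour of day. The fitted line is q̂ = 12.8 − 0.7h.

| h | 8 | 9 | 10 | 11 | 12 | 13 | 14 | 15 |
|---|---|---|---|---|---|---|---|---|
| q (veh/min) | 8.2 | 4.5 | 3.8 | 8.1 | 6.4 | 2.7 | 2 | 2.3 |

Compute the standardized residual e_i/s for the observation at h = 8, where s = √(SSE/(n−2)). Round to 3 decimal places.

h=8: q̂ = 12.8 − 0.7·8 = 7.2; e = 8.2 − 7.2 = 1
h=9: q̂ = 12.8 − 0.7·9 = 6.5; e = 4.5 − 6.5 = -2
h=10: q̂ = 12.8 − 0.7·10 = 5.8; e = 3.8 − 5.8 = -2
h=11: q̂ = 12.8 − 0.7·11 = 5.1; e = 8.1 − 5.1 = 3
h=12: q̂ = 12.8 − 0.7·12 = 4.4; e = 6.4 − 4.4 = 2
h=13: q̂ = 12.8 − 0.7·13 = 3.7; e = 2.7 − 3.7 = -1
h=14: q̂ = 12.8 − 0.7·14 = 3; e = 2 − 3 = -1
h=15: q̂ = 12.8 − 0.7·15 = 2.3; e = 2.3 − 2.3 = 0
SSE = 1 + 4 + 4 + 9 + 4 + 1 + 1 + 0 = 24
s = √(24/6) = 2
e/s = 1 / 2 = 0.500

0.500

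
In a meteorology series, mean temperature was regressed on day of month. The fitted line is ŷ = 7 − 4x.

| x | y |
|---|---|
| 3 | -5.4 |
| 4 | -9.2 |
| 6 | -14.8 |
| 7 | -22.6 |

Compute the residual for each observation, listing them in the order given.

-0.4, -0.2, 2.2, -1.6

x=3: ŷ = 7 − 4·3 = -5; e = -5.4 − (-5) = -0.4
x=4: ŷ = 7 − 4·4 = -9; e = -9.2 − (-9) = -0.2
x=6: ŷ = 7 − 4·6 = -17; e = -14.8 − (-17) = 2.2
x=7: ŷ = 7 − 4·7 = -21; e = -22.6 − (-21) = -1.6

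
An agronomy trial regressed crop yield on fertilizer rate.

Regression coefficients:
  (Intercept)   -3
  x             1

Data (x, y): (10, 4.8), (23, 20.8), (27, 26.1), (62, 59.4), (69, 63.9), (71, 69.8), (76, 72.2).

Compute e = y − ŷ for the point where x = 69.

ŷ = -3 + 69 = 66
e = 63.9 − 66 = -2.1

e = -2.1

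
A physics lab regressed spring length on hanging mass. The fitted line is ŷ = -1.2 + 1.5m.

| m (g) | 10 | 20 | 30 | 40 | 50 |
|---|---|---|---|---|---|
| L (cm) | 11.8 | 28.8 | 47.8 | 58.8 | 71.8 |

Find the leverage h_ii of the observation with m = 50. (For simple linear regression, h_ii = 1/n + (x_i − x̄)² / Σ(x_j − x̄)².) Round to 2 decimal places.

m̄ = (10 + 20 + 30 + 40 + 50)/5 = 30
Σ(m − m̄)² = 400 + 100 + 0 + 100 + 400 = 1000
h = 1/5 + (20)²/1000 = 0.2 + 0.4 = 0.60

h = 0.60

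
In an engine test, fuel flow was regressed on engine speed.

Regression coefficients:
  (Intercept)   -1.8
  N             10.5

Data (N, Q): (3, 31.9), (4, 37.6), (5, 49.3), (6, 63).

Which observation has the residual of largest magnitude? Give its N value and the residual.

N=3: Q̂ = -1.8 + 10.5·3 = 29.7; e = 31.9 − 29.7 = 2.2
N=4: Q̂ = -1.8 + 10.5·4 = 40.2; e = 37.6 − 40.2 = -2.6
N=5: Q̂ = -1.8 + 10.5·5 = 50.7; e = 49.3 − 50.7 = -1.4
N=6: Q̂ = -1.8 + 10.5·6 = 61.2; e = 63 − 61.2 = 1.8
Largest |e| is 2.6 at N = 4, residual -2.6.

N = 4, e = -2.6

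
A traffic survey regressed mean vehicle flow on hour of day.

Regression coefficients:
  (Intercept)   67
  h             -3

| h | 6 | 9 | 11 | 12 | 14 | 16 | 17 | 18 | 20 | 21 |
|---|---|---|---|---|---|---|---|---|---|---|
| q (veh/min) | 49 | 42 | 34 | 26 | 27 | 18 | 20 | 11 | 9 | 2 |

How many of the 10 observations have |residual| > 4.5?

1

h=6: ŷ = 67 − 3·6 = 49; r = 49 − 49 = 0
h=9: ŷ = 67 − 3·9 = 40; r = 42 − 40 = 2
h=11: ŷ = 67 − 3·11 = 34; r = 34 − 34 = 0
h=12: ŷ = 67 − 3·12 = 31; r = 26 − 31 = -5
h=14: ŷ = 67 − 3·14 = 25; r = 27 − 25 = 2
h=16: ŷ = 67 − 3·16 = 19; r = 18 − 19 = -1
h=17: ŷ = 67 − 3·17 = 16; r = 20 − 16 = 4
h=18: ŷ = 67 − 3·18 = 13; r = 11 − 13 = -2
h=20: ŷ = 67 − 3·20 = 7; r = 9 − 7 = 2
h=21: ŷ = 67 − 3·21 = 4; r = 2 − 4 = -2
|r| > 4.5: h=12 (|r|=5) → 1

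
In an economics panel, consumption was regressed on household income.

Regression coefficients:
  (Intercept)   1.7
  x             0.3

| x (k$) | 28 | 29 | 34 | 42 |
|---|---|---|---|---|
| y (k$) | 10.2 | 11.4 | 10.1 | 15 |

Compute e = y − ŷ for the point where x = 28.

e = 0.1

ŷ = 1.7 + 0.3·28 = 10.1
e = 10.2 − 10.1 = 0.1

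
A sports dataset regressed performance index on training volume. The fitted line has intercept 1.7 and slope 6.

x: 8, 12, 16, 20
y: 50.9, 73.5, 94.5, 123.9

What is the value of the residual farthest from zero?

x=8: ŷ = 1.7 + 6·8 = 49.7; e = 50.9 − 49.7 = 1.2
x=12: ŷ = 1.7 + 6·12 = 73.7; e = 73.5 − 73.7 = -0.2
x=16: ŷ = 1.7 + 6·16 = 97.7; e = 94.5 − 97.7 = -3.2
x=20: ŷ = 1.7 + 6·20 = 121.7; e = 123.9 − 121.7 = 2.2
Largest |e| is 3.2 at x = 16, residual -3.2.

e = -3.2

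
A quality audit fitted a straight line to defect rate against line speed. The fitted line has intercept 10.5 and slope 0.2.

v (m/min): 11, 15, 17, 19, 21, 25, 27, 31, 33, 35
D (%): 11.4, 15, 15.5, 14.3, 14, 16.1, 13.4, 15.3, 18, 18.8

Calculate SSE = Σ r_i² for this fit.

v=11: D̂ = 10.5 + 0.2·11 = 12.7; r = 11.4 − 12.7 = -1.3
v=15: D̂ = 10.5 + 0.2·15 = 13.5; r = 15 − 13.5 = 1.5
v=17: D̂ = 10.5 + 0.2·17 = 13.9; r = 15.5 − 13.9 = 1.6
v=19: D̂ = 10.5 + 0.2·19 = 14.3; r = 14.3 − 14.3 = 0
v=21: D̂ = 10.5 + 0.2·21 = 14.7; r = 14 − 14.7 = -0.7
v=25: D̂ = 10.5 + 0.2·25 = 15.5; r = 16.1 − 15.5 = 0.6
v=27: D̂ = 10.5 + 0.2·27 = 15.9; r = 13.4 − 15.9 = -2.5
v=31: D̂ = 10.5 + 0.2·31 = 16.7; r = 15.3 − 16.7 = -1.4
v=33: D̂ = 10.5 + 0.2·33 = 17.1; r = 18 − 17.1 = 0.9
v=35: D̂ = 10.5 + 0.2·35 = 17.5; r = 18.8 − 17.5 = 1.3
SSE = 1.69 + 2.25 + 2.56 + 0 + 0.49 + 0.36 + 6.25 + 1.96 + 0.81 + 1.69 = 18.06

SSE = 18.06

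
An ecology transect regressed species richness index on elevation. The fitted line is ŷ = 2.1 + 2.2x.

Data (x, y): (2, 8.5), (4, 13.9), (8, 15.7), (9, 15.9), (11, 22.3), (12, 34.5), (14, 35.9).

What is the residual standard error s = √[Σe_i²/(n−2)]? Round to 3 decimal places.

x=2: ŷ = 2.1 + 2.2·2 = 6.5; e = 8.5 − 6.5 = 2
x=4: ŷ = 2.1 + 2.2·4 = 10.9; e = 13.9 − 10.9 = 3
x=8: ŷ = 2.1 + 2.2·8 = 19.7; e = 15.7 − 19.7 = -4
x=9: ŷ = 2.1 + 2.2·9 = 21.9; e = 15.9 − 21.9 = -6
x=11: ŷ = 2.1 + 2.2·11 = 26.3; e = 22.3 − 26.3 = -4
x=12: ŷ = 2.1 + 2.2·12 = 28.5; e = 34.5 − 28.5 = 6
x=14: ŷ = 2.1 + 2.2·14 = 32.9; e = 35.9 − 32.9 = 3
SSE = 4 + 9 + 16 + 36 + 16 + 36 + 9 = 126
s = √(126/5) = √25.2 ≈ 5.020

s = 5.020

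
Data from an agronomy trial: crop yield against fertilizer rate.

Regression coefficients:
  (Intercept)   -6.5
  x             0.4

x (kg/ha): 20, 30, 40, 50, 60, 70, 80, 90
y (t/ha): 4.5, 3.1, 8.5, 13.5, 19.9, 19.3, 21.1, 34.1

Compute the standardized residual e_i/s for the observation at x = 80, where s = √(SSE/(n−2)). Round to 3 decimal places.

x=20: ŷ = -6.5 + 0.4·20 = 1.5; e = 4.5 − 1.5 = 3
x=30: ŷ = -6.5 + 0.4·30 = 5.5; e = 3.1 − 5.5 = -2.4
x=40: ŷ = -6.5 + 0.4·40 = 9.5; e = 8.5 − 9.5 = -1
x=50: ŷ = -6.5 + 0.4·50 = 13.5; e = 13.5 − 13.5 = 0
x=60: ŷ = -6.5 + 0.4·60 = 17.5; e = 19.9 − 17.5 = 2.4
x=70: ŷ = -6.5 + 0.4·70 = 21.5; e = 19.3 − 21.5 = -2.2
x=80: ŷ = -6.5 + 0.4·80 = 25.5; e = 21.1 − 25.5 = -4.4
x=90: ŷ = -6.5 + 0.4·90 = 29.5; e = 34.1 − 29.5 = 4.6
SSE = 9 + 5.76 + 1 + 0 + 5.76 + 4.84 + 19.36 + 21.16 = 66.88
s = √(66.88/6) = 3.33866
e/s = -4.4 / 3.33866 = -1.318

-1.318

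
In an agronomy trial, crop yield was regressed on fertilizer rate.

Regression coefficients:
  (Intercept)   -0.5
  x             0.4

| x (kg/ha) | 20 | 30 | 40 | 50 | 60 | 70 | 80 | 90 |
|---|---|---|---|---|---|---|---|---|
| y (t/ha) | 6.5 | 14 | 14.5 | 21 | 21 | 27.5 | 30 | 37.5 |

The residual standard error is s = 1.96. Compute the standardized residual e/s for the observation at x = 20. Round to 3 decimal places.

ŷ = -0.5 + 0.4·20 = 7.5
e = 6.5 − 7.5 = -1
e/s = -1 / 1.96 = -0.510

-0.510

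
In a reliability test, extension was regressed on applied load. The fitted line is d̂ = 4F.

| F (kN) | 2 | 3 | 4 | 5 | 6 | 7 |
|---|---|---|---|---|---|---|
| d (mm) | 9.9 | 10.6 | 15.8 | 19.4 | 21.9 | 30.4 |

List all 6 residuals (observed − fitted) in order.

F=2: d̂ = 4·2 = 8; r = 9.9 − 8 = 1.9
F=3: d̂ = 4·3 = 12; r = 10.6 − 12 = -1.4
F=4: d̂ = 4·4 = 16; r = 15.8 − 16 = -0.2
F=5: d̂ = 4·5 = 20; r = 19.4 − 20 = -0.6
F=6: d̂ = 4·6 = 24; r = 21.9 − 24 = -2.1
F=7: d̂ = 4·7 = 28; r = 30.4 − 28 = 2.4

1.9, -1.4, -0.2, -0.6, -2.1, 2.4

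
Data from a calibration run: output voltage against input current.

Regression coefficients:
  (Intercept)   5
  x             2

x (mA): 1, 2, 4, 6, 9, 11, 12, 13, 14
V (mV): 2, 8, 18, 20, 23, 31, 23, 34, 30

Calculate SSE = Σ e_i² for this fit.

x=1: V̂ = 5 + 2·1 = 7; e = 2 − 7 = -5
x=2: V̂ = 5 + 2·2 = 9; e = 8 − 9 = -1
x=4: V̂ = 5 + 2·4 = 13; e = 18 − 13 = 5
x=6: V̂ = 5 + 2·6 = 17; e = 20 − 17 = 3
x=9: V̂ = 5 + 2·9 = 23; e = 23 − 23 = 0
x=11: V̂ = 5 + 2·11 = 27; e = 31 − 27 = 4
x=12: V̂ = 5 + 2·12 = 29; e = 23 − 29 = -6
x=13: V̂ = 5 + 2·13 = 31; e = 34 − 31 = 3
x=14: V̂ = 5 + 2·14 = 33; e = 30 − 33 = -3
SSE = 25 + 1 + 25 + 9 + 0 + 16 + 36 + 9 + 9 = 130

SSE = 130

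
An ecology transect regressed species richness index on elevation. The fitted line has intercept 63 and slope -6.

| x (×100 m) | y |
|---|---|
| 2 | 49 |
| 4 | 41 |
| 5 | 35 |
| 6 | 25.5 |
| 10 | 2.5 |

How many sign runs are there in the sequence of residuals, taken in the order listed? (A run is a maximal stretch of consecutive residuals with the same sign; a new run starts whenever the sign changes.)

x=2: ŷ = 63 − 6·2 = 51; r = 49 − 51 = -2
x=4: ŷ = 63 − 6·4 = 39; r = 41 − 39 = 2
x=5: ŷ = 63 − 6·5 = 33; r = 35 − 33 = 2
x=6: ŷ = 63 − 6·6 = 27; r = 25.5 − 27 = -1.5
x=10: ŷ = 63 − 6·10 = 3; r = 2.5 − 3 = -0.5
Signs: − + + − −
Runs: −×1, +×2, −×2 → 3

3 runs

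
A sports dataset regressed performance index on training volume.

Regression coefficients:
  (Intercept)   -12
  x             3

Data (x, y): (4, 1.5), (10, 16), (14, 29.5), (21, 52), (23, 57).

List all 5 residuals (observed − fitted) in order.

x=4: ŷ = -12 + 3·4 = 0; e = 1.5 − 0 = 1.5
x=10: ŷ = -12 + 3·10 = 18; e = 16 − 18 = -2
x=14: ŷ = -12 + 3·14 = 30; e = 29.5 − 30 = -0.5
x=21: ŷ = -12 + 3·21 = 51; e = 52 − 51 = 1
x=23: ŷ = -12 + 3·23 = 57; e = 57 − 57 = 0

1.5, -2, -0.5, 1, 0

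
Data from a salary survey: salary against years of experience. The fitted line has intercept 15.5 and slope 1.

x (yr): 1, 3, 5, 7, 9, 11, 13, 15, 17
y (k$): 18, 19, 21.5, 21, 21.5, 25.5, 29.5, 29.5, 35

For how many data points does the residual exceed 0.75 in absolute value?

x=1: ŷ = 15.5 + 1 = 16.5; r = 18 − 16.5 = 1.5
x=3: ŷ = 15.5 + 3 = 18.5; r = 19 − 18.5 = 0.5
x=5: ŷ = 15.5 + 5 = 20.5; r = 21.5 − 20.5 = 1
x=7: ŷ = 15.5 + 7 = 22.5; r = 21 − 22.5 = -1.5
x=9: ŷ = 15.5 + 9 = 24.5; r = 21.5 − 24.5 = -3
x=11: ŷ = 15.5 + 11 = 26.5; r = 25.5 − 26.5 = -1
x=13: ŷ = 15.5 + 13 = 28.5; r = 29.5 − 28.5 = 1
x=15: ŷ = 15.5 + 15 = 30.5; r = 29.5 − 30.5 = -1
x=17: ŷ = 15.5 + 17 = 32.5; r = 35 − 32.5 = 2.5
|r| > 0.75: x=1 (|r|=1.5), x=5 (|r|=1), x=7 (|r|=1.5), x=9 (|r|=3), x=11 (|r|=1), x=13 (|r|=1), x=15 (|r|=1), x=17 (|r|=2.5) → 8

8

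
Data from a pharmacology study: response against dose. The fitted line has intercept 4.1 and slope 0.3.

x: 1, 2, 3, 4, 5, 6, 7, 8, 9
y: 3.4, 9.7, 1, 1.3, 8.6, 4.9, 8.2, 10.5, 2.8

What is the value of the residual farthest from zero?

x=1: ŷ = 4.1 + 0.3·1 = 4.4; r = 3.4 − 4.4 = -1
x=2: ŷ = 4.1 + 0.3·2 = 4.7; r = 9.7 − 4.7 = 5
x=3: ŷ = 4.1 + 0.3·3 = 5; r = 1 − 5 = -4
x=4: ŷ = 4.1 + 0.3·4 = 5.3; r = 1.3 − 5.3 = -4
x=5: ŷ = 4.1 + 0.3·5 = 5.6; r = 8.6 − 5.6 = 3
x=6: ŷ = 4.1 + 0.3·6 = 5.9; r = 4.9 − 5.9 = -1
x=7: ŷ = 4.1 + 0.3·7 = 6.2; r = 8.2 − 6.2 = 2
x=8: ŷ = 4.1 + 0.3·8 = 6.5; r = 10.5 − 6.5 = 4
x=9: ŷ = 4.1 + 0.3·9 = 6.8; r = 2.8 − 6.8 = -4
Largest |r| is 5 at x = 2, residual 5.

r = 5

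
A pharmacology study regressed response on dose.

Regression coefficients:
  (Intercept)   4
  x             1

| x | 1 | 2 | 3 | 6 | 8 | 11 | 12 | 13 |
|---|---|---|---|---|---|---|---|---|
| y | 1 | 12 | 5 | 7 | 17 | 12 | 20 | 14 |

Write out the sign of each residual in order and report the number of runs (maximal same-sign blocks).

7 runs

x=1: ŷ = 4 + 1 = 5; r = 1 − 5 = -4
x=2: ŷ = 4 + 2 = 6; r = 12 − 6 = 6
x=3: ŷ = 4 + 3 = 7; r = 5 − 7 = -2
x=6: ŷ = 4 + 6 = 10; r = 7 − 10 = -3
x=8: ŷ = 4 + 8 = 12; r = 17 − 12 = 5
x=11: ŷ = 4 + 11 = 15; r = 12 − 15 = -3
x=12: ŷ = 4 + 12 = 16; r = 20 − 16 = 4
x=13: ŷ = 4 + 13 = 17; r = 14 − 17 = -3
Signs: − + − − + − + −
Runs: −×1, +×1, −×2, +×1, −×1, +×1, −×1 → 7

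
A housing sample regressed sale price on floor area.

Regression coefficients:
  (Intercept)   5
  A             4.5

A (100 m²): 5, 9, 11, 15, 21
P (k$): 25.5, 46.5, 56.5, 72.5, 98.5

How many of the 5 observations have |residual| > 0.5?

A=5: ŷ = 5 + 4.5·5 = 27.5; e = 25.5 − 27.5 = -2
A=9: ŷ = 5 + 4.5·9 = 45.5; e = 46.5 − 45.5 = 1
A=11: ŷ = 5 + 4.5·11 = 54.5; e = 56.5 − 54.5 = 2
A=15: ŷ = 5 + 4.5·15 = 72.5; e = 72.5 − 72.5 = 0
A=21: ŷ = 5 + 4.5·21 = 99.5; e = 98.5 − 99.5 = -1
|e| > 0.5: A=5 (|e|=2), A=9 (|e|=1), A=11 (|e|=2), A=21 (|e|=1) → 4

4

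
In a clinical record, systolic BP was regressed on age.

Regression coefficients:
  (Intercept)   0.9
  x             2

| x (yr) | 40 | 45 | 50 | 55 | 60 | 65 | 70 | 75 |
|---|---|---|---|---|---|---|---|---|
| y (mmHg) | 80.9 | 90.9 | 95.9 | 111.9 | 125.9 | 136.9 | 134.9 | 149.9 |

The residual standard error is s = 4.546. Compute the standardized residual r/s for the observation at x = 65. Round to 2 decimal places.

1.32

ŷ = 0.9 + 2·65 = 130.9
r = 136.9 − 130.9 = 6
r/s = 6 / 4.546 = 1.32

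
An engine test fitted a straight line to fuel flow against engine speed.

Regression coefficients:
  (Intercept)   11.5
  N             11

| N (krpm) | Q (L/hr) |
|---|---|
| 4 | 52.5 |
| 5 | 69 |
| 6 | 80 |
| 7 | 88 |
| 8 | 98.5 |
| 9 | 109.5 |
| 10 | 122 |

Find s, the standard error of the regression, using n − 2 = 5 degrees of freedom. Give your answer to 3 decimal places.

s = 2.191

N=4: Q̂ = 11.5 + 11·4 = 55.5; e = 52.5 − 55.5 = -3
N=5: Q̂ = 11.5 + 11·5 = 66.5; e = 69 − 66.5 = 2.5
N=6: Q̂ = 11.5 + 11·6 = 77.5; e = 80 − 77.5 = 2.5
N=7: Q̂ = 11.5 + 11·7 = 88.5; e = 88 − 88.5 = -0.5
N=8: Q̂ = 11.5 + 11·8 = 99.5; e = 98.5 − 99.5 = -1
N=9: Q̂ = 11.5 + 11·9 = 110.5; e = 109.5 − 110.5 = -1
N=10: Q̂ = 11.5 + 11·10 = 121.5; e = 122 − 121.5 = 0.5
SSE = 9 + 6.25 + 6.25 + 0.25 + 1 + 1 + 0.25 = 24
s = √(24/5) = √4.8 ≈ 2.191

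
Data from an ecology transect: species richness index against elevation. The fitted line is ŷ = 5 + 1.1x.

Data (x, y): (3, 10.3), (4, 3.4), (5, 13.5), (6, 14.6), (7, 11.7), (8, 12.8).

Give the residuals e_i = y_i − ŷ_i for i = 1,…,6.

x=3: ŷ = 5 + 1.1·3 = 8.3; e = 10.3 − 8.3 = 2
x=4: ŷ = 5 + 1.1·4 = 9.4; e = 3.4 − 9.4 = -6
x=5: ŷ = 5 + 1.1·5 = 10.5; e = 13.5 − 10.5 = 3
x=6: ŷ = 5 + 1.1·6 = 11.6; e = 14.6 − 11.6 = 3
x=7: ŷ = 5 + 1.1·7 = 12.7; e = 11.7 − 12.7 = -1
x=8: ŷ = 5 + 1.1·8 = 13.8; e = 12.8 − 13.8 = -1

2, -6, 3, 3, -1, -1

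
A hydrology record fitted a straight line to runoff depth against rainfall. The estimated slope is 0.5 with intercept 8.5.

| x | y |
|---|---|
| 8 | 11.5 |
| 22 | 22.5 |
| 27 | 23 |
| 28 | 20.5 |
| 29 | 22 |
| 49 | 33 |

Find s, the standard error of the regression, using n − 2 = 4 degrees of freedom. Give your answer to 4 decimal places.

x=8: ŷ = 8.5 + 0.5·8 = 12.5; e = 11.5 − 12.5 = -1
x=22: ŷ = 8.5 + 0.5·22 = 19.5; e = 22.5 − 19.5 = 3
x=27: ŷ = 8.5 + 0.5·27 = 22; e = 23 − 22 = 1
x=28: ŷ = 8.5 + 0.5·28 = 22.5; e = 20.5 − 22.5 = -2
x=29: ŷ = 8.5 + 0.5·29 = 23; e = 22 − 23 = -1
x=49: ŷ = 8.5 + 0.5·49 = 33; e = 33 − 33 = 0
SSE = 1 + 9 + 1 + 4 + 1 + 0 = 16
s = √(16/4) = √4 ≈ 2.0000

s = 2.0000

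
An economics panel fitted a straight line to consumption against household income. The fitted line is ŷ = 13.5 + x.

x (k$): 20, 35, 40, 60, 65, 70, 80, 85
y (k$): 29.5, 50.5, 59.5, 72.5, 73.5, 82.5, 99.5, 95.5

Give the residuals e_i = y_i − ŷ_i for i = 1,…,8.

x=20: ŷ = 13.5 + 20 = 33.5; e = 29.5 − 33.5 = -4
x=35: ŷ = 13.5 + 35 = 48.5; e = 50.5 − 48.5 = 2
x=40: ŷ = 13.5 + 40 = 53.5; e = 59.5 − 53.5 = 6
x=60: ŷ = 13.5 + 60 = 73.5; e = 72.5 − 73.5 = -1
x=65: ŷ = 13.5 + 65 = 78.5; e = 73.5 − 78.5 = -5
x=70: ŷ = 13.5 + 70 = 83.5; e = 82.5 − 83.5 = -1
x=80: ŷ = 13.5 + 80 = 93.5; e = 99.5 − 93.5 = 6
x=85: ŷ = 13.5 + 85 = 98.5; e = 95.5 − 98.5 = -3

-4, 2, 6, -1, -5, -1, 6, -3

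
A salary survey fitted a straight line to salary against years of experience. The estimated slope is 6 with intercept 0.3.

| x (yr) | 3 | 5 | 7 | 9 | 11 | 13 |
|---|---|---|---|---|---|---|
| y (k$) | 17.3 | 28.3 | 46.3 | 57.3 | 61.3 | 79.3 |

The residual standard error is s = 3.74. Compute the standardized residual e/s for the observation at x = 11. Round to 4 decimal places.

-1.3369

ŷ = 0.3 + 6·11 = 66.3
e = 61.3 − 66.3 = -5
e/s = -5 / 3.74 = -1.3369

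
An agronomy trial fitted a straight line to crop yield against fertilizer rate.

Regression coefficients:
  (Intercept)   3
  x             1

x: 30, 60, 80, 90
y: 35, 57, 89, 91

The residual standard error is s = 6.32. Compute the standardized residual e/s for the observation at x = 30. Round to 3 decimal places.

ŷ = 3 + 30 = 33
e = 35 − 33 = 2
e/s = 2 / 6.32 = 0.316

0.316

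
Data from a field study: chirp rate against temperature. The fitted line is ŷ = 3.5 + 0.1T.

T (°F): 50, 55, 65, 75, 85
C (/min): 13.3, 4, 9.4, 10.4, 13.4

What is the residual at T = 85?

e = 1.4

ŷ = 3.5 + 0.1·85 = 12
e = 13.4 − 12 = 1.4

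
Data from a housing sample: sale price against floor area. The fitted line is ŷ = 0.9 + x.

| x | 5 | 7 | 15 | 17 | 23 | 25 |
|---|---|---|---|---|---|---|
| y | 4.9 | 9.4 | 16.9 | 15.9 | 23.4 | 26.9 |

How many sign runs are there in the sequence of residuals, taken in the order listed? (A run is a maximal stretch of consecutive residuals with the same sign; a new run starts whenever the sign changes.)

4 runs

x=5: ŷ = 0.9 + 5 = 5.9; e = 4.9 − 5.9 = -1
x=7: ŷ = 0.9 + 7 = 7.9; e = 9.4 − 7.9 = 1.5
x=15: ŷ = 0.9 + 15 = 15.9; e = 16.9 − 15.9 = 1
x=17: ŷ = 0.9 + 17 = 17.9; e = 15.9 − 17.9 = -2
x=23: ŷ = 0.9 + 23 = 23.9; e = 23.4 − 23.9 = -0.5
x=25: ŷ = 0.9 + 25 = 25.9; e = 26.9 − 25.9 = 1
Signs: − + + − − +
Runs: −×1, +×2, −×2, +×1 → 4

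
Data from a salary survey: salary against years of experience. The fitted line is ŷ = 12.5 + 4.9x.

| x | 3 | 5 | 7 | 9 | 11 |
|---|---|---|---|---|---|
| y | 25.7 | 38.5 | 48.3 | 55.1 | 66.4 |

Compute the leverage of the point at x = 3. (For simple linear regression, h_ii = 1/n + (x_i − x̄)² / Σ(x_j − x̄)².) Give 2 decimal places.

x̄ = (3 + 5 + 7 + 9 + 11)/5 = 7
Σ(x − x̄)² = 16 + 4 + 0 + 4 + 16 = 40
h = 1/5 + (-4)²/40 = 0.2 + 0.4 = 0.60

h = 0.60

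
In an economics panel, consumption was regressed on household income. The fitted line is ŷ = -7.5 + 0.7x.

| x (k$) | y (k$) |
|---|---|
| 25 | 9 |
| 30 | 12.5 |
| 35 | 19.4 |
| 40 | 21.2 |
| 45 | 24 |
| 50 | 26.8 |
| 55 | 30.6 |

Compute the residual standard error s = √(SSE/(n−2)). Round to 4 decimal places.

s = 1.3342

x=25: ŷ = -7.5 + 0.7·25 = 10; e = 9 − 10 = -1
x=30: ŷ = -7.5 + 0.7·30 = 13.5; e = 12.5 − 13.5 = -1
x=35: ŷ = -7.5 + 0.7·35 = 17; e = 19.4 − 17 = 2.4
x=40: ŷ = -7.5 + 0.7·40 = 20.5; e = 21.2 − 20.5 = 0.7
x=45: ŷ = -7.5 + 0.7·45 = 24; e = 24 − 24 = 0
x=50: ŷ = -7.5 + 0.7·50 = 27.5; e = 26.8 − 27.5 = -0.7
x=55: ŷ = -7.5 + 0.7·55 = 31; e = 30.6 − 31 = -0.4
SSE = 1 + 1 + 5.76 + 0.49 + 0 + 0.49 + 0.16 = 8.9
s = √(8.9/5) = √1.78 ≈ 1.3342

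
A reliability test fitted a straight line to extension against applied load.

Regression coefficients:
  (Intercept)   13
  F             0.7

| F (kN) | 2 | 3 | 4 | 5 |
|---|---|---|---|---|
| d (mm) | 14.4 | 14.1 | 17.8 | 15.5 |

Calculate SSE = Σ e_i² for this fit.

F=2: d̂ = 13 + 0.7·2 = 14.4; e = 14.4 − 14.4 = 0
F=3: d̂ = 13 + 0.7·3 = 15.1; e = 14.1 − 15.1 = -1
F=4: d̂ = 13 + 0.7·4 = 15.8; e = 17.8 − 15.8 = 2
F=5: d̂ = 13 + 0.7·5 = 16.5; e = 15.5 − 16.5 = -1
SSE = 0 + 1 + 4 + 1 = 6

SSE = 6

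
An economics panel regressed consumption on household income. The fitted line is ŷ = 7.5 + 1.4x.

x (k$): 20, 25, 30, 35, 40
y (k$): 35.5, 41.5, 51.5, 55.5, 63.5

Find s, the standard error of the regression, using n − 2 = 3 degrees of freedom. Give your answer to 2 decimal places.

x=20: ŷ = 7.5 + 1.4·20 = 35.5; r = 35.5 − 35.5 = 0
x=25: ŷ = 7.5 + 1.4·25 = 42.5; r = 41.5 − 42.5 = -1
x=30: ŷ = 7.5 + 1.4·30 = 49.5; r = 51.5 − 49.5 = 2
x=35: ŷ = 7.5 + 1.4·35 = 56.5; r = 55.5 − 56.5 = -1
x=40: ŷ = 7.5 + 1.4·40 = 63.5; r = 63.5 − 63.5 = 0
SSE = 0 + 1 + 4 + 1 + 0 = 6
s = √(6/3) = √2 ≈ 1.41

s = 1.41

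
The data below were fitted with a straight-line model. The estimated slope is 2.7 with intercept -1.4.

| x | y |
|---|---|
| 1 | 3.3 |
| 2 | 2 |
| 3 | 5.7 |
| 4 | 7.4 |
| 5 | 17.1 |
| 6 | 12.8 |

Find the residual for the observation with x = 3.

ŷ = -1.4 + 2.7·3 = 6.7
r = 5.7 − 6.7 = -1

r = -1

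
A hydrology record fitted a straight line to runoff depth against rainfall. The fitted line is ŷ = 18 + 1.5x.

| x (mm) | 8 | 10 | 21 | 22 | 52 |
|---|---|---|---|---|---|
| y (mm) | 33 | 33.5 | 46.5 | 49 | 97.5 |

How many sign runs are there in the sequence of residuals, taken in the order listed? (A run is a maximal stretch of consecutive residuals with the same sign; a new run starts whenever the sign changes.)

x=8: ŷ = 18 + 1.5·8 = 30; r = 33 − 30 = 3
x=10: ŷ = 18 + 1.5·10 = 33; r = 33.5 − 33 = 0.5
x=21: ŷ = 18 + 1.5·21 = 49.5; r = 46.5 − 49.5 = -3
x=22: ŷ = 18 + 1.5·22 = 51; r = 49 − 51 = -2
x=52: ŷ = 18 + 1.5·52 = 96; r = 97.5 − 96 = 1.5
Signs: + + − − +
Runs: +×2, −×2, +×1 → 3

3 runs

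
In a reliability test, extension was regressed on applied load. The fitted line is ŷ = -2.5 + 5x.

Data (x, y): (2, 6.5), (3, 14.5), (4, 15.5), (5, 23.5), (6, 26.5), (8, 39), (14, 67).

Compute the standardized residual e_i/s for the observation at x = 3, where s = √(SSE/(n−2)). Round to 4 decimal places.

1.2172

x=2: ŷ = -2.5 + 5·2 = 7.5; e = 6.5 − 7.5 = -1
x=3: ŷ = -2.5 + 5·3 = 12.5; e = 14.5 − 12.5 = 2
x=4: ŷ = -2.5 + 5·4 = 17.5; e = 15.5 − 17.5 = -2
x=5: ŷ = -2.5 + 5·5 = 22.5; e = 23.5 − 22.5 = 1
x=6: ŷ = -2.5 + 5·6 = 27.5; e = 26.5 − 27.5 = -1
x=8: ŷ = -2.5 + 5·8 = 37.5; e = 39 − 37.5 = 1.5
x=14: ŷ = -2.5 + 5·14 = 67.5; e = 67 − 67.5 = -0.5
SSE = 1 + 4 + 4 + 1 + 1 + 2.25 + 0.25 = 13.5
s = √(13.5/5) = 1.64317
e/s = 2 / 1.64317 = 1.2172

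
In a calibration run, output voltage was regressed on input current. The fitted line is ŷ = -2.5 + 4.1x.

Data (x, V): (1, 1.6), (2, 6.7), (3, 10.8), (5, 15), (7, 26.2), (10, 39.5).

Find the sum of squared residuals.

SSE = 12

x=1: ŷ = -2.5 + 4.1·1 = 1.6; r = 1.6 − 1.6 = 0
x=2: ŷ = -2.5 + 4.1·2 = 5.7; r = 6.7 − 5.7 = 1
x=3: ŷ = -2.5 + 4.1·3 = 9.8; r = 10.8 − 9.8 = 1
x=5: ŷ = -2.5 + 4.1·5 = 18; r = 15 − 18 = -3
x=7: ŷ = -2.5 + 4.1·7 = 26.2; r = 26.2 − 26.2 = 0
x=10: ŷ = -2.5 + 4.1·10 = 38.5; r = 39.5 − 38.5 = 1
SSE = 0 + 1 + 1 + 9 + 0 + 1 = 12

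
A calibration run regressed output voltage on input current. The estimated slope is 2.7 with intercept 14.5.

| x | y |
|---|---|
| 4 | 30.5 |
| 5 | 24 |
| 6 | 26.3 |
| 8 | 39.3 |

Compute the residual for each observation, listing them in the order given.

5.2, -4, -4.4, 3.2

x=4: ŷ = 14.5 + 2.7·4 = 25.3; r = 30.5 − 25.3 = 5.2
x=5: ŷ = 14.5 + 2.7·5 = 28; r = 24 − 28 = -4
x=6: ŷ = 14.5 + 2.7·6 = 30.7; r = 26.3 − 30.7 = -4.4
x=8: ŷ = 14.5 + 2.7·8 = 36.1; r = 39.3 − 36.1 = 3.2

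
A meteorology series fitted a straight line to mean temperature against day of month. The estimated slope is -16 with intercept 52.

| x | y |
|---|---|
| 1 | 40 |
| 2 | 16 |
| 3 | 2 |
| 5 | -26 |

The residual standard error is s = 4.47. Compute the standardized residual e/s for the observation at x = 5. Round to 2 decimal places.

0.45

ŷ = 52 − 16·5 = -28
e = -26 − (-28) = 2
e/s = 2 / 4.47 = 0.45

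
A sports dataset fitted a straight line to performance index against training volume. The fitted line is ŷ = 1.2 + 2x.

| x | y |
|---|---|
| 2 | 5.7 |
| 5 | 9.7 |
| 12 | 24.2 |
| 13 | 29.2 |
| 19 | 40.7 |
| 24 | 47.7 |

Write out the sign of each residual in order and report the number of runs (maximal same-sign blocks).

4 runs

x=2: ŷ = 1.2 + 2·2 = 5.2; e = 5.7 − 5.2 = 0.5
x=5: ŷ = 1.2 + 2·5 = 11.2; e = 9.7 − 11.2 = -1.5
x=12: ŷ = 1.2 + 2·12 = 25.2; e = 24.2 − 25.2 = -1
x=13: ŷ = 1.2 + 2·13 = 27.2; e = 29.2 − 27.2 = 2
x=19: ŷ = 1.2 + 2·19 = 39.2; e = 40.7 − 39.2 = 1.5
x=24: ŷ = 1.2 + 2·24 = 49.2; e = 47.7 − 49.2 = -1.5
Signs: + − − + + −
Runs: +×1, −×2, +×2, −×1 → 4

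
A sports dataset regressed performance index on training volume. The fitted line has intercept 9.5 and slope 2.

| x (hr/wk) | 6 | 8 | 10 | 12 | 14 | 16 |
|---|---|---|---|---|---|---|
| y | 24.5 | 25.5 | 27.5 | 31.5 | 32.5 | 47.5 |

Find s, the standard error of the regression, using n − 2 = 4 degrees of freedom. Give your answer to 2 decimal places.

x=6: ŷ = 9.5 + 2·6 = 21.5; e = 24.5 − 21.5 = 3
x=8: ŷ = 9.5 + 2·8 = 25.5; e = 25.5 − 25.5 = 0
x=10: ŷ = 9.5 + 2·10 = 29.5; e = 27.5 − 29.5 = -2
x=12: ŷ = 9.5 + 2·12 = 33.5; e = 31.5 − 33.5 = -2
x=14: ŷ = 9.5 + 2·14 = 37.5; e = 32.5 − 37.5 = -5
x=16: ŷ = 9.5 + 2·16 = 41.5; e = 47.5 − 41.5 = 6
SSE = 9 + 0 + 4 + 4 + 25 + 36 = 78
s = √(78/4) = √19.5 ≈ 4.42

s = 4.42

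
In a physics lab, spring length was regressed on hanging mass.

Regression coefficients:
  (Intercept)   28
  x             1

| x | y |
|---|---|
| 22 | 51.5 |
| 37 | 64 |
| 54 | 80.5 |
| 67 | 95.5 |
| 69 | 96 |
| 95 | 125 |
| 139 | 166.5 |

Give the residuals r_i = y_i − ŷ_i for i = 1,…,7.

x=22: ŷ = 28 + 22 = 50; r = 51.5 − 50 = 1.5
x=37: ŷ = 28 + 37 = 65; r = 64 − 65 = -1
x=54: ŷ = 28 + 54 = 82; r = 80.5 − 82 = -1.5
x=67: ŷ = 28 + 67 = 95; r = 95.5 − 95 = 0.5
x=69: ŷ = 28 + 69 = 97; r = 96 − 97 = -1
x=95: ŷ = 28 + 95 = 123; r = 125 − 123 = 2
x=139: ŷ = 28 + 139 = 167; r = 166.5 − 167 = -0.5

1.5, -1, -1.5, 0.5, -1, 2, -0.5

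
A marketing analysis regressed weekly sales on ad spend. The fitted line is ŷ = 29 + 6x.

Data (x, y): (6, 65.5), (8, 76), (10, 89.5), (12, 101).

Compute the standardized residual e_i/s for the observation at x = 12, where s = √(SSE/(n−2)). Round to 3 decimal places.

x=6: ŷ = 29 + 6·6 = 65; e = 65.5 − 65 = 0.5
x=8: ŷ = 29 + 6·8 = 77; e = 76 − 77 = -1
x=10: ŷ = 29 + 6·10 = 89; e = 89.5 − 89 = 0.5
x=12: ŷ = 29 + 6·12 = 101; e = 101 − 101 = 0
SSE = 0.25 + 1 + 0.25 + 0 = 1.5
s = √(1.5/2) = 0.866025
e/s = 0 / 0.866025 = 0.000

0.000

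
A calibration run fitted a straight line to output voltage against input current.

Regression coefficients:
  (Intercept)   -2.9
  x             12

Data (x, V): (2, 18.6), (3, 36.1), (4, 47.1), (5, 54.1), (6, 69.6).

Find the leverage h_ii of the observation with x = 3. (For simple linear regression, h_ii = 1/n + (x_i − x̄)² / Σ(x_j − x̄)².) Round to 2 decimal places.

x̄ = (2 + 3 + 4 + 5 + 6)/5 = 4
Σ(x − x̄)² = 4 + 1 + 0 + 1 + 4 = 10
h = 1/5 + (-1)²/10 = 0.2 + 0.1 = 0.30

h = 0.30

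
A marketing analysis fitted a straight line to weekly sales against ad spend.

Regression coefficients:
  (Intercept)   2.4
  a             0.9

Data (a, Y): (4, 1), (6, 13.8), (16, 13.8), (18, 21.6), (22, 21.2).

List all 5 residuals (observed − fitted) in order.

a=4: Ŷ = 2.4 + 0.9·4 = 6; r = 1 − 6 = -5
a=6: Ŷ = 2.4 + 0.9·6 = 7.8; r = 13.8 − 7.8 = 6
a=16: Ŷ = 2.4 + 0.9·16 = 16.8; r = 13.8 − 16.8 = -3
a=18: Ŷ = 2.4 + 0.9·18 = 18.6; r = 21.6 − 18.6 = 3
a=22: Ŷ = 2.4 + 0.9·22 = 22.2; r = 21.2 − 22.2 = -1

-5, 6, -3, 3, -1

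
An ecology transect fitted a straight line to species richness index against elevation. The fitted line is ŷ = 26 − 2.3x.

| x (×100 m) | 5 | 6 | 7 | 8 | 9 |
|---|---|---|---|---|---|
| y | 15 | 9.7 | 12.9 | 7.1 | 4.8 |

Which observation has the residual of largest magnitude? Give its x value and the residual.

x = 7, e = 3

x=5: ŷ = 26 − 2.3·5 = 14.5; e = 15 − 14.5 = 0.5
x=6: ŷ = 26 − 2.3·6 = 12.2; e = 9.7 − 12.2 = -2.5
x=7: ŷ = 26 − 2.3·7 = 9.9; e = 12.9 − 9.9 = 3
x=8: ŷ = 26 − 2.3·8 = 7.6; e = 7.1 − 7.6 = -0.5
x=9: ŷ = 26 − 2.3·9 = 5.3; e = 4.8 − 5.3 = -0.5
Largest |e| is 3 at x = 7, residual 3.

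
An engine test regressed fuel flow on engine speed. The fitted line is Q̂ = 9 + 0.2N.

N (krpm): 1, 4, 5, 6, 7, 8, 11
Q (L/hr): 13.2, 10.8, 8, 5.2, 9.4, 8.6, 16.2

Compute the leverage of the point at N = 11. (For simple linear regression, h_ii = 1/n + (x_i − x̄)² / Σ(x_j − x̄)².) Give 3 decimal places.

N̄ = (1 + 4 + 5 + 6 + 7 + 8 + 11)/7 = 6
Σ(N − N̄)² = 25 + 4 + 1 + 0 + 1 + 4 + 25 = 60
h = 1/7 + (5)²/60 = 0.142857 + 0.416667 = 0.560

h = 0.560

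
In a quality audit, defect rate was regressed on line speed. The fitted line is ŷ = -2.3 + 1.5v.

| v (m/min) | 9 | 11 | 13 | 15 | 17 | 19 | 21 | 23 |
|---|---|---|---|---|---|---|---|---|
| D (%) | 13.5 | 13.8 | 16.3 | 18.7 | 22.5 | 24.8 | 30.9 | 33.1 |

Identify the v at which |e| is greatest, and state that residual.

v=9: ŷ = -2.3 + 1.5·9 = 11.2; e = 13.5 − 11.2 = 2.3
v=11: ŷ = -2.3 + 1.5·11 = 14.2; e = 13.8 − 14.2 = -0.4
v=13: ŷ = -2.3 + 1.5·13 = 17.2; e = 16.3 − 17.2 = -0.9
v=15: ŷ = -2.3 + 1.5·15 = 20.2; e = 18.7 − 20.2 = -1.5
v=17: ŷ = -2.3 + 1.5·17 = 23.2; e = 22.5 − 23.2 = -0.7
v=19: ŷ = -2.3 + 1.5·19 = 26.2; e = 24.8 − 26.2 = -1.4
v=21: ŷ = -2.3 + 1.5·21 = 29.2; e = 30.9 − 29.2 = 1.7
v=23: ŷ = -2.3 + 1.5·23 = 32.2; e = 33.1 − 32.2 = 0.9
Largest |e| is 2.3 at v = 9, residual 2.3.

v = 9, e = 2.3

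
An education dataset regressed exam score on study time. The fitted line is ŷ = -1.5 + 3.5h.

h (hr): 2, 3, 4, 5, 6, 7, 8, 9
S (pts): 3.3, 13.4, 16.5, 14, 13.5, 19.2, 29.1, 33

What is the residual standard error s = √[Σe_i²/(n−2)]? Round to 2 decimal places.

s = 4.29

h=2: ŷ = -1.5 + 3.5·2 = 5.5; e = 3.3 − 5.5 = -2.2
h=3: ŷ = -1.5 + 3.5·3 = 9; e = 13.4 − 9 = 4.4
h=4: ŷ = -1.5 + 3.5·4 = 12.5; e = 16.5 − 12.5 = 4
h=5: ŷ = -1.5 + 3.5·5 = 16; e = 14 − 16 = -2
h=6: ŷ = -1.5 + 3.5·6 = 19.5; e = 13.5 − 19.5 = -6
h=7: ŷ = -1.5 + 3.5·7 = 23; e = 19.2 − 23 = -3.8
h=8: ŷ = -1.5 + 3.5·8 = 26.5; e = 29.1 − 26.5 = 2.6
h=9: ŷ = -1.5 + 3.5·9 = 30; e = 33 − 30 = 3
SSE = 4.84 + 19.36 + 16 + 4 + 36 + 14.44 + 6.76 + 9 = 110.4
s = √(110.4/6) = √18.4 ≈ 4.29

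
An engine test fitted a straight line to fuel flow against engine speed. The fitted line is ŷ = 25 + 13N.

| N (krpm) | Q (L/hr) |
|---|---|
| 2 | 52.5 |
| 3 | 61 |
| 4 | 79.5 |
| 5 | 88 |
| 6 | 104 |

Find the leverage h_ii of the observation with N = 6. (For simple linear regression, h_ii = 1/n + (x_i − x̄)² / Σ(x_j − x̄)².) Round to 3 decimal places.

N̄ = (2 + 3 + 4 + 5 + 6)/5 = 4
Σ(N − N̄)² = 4 + 1 + 0 + 1 + 4 = 10
h = 1/5 + (2)²/10 = 0.2 + 0.4 = 0.600

h = 0.600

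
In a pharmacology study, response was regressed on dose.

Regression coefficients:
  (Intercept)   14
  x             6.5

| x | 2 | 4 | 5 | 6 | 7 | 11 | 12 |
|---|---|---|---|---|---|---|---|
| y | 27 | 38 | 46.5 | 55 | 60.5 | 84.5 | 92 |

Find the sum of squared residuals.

x=2: ŷ = 14 + 6.5·2 = 27; e = 27 − 27 = 0
x=4: ŷ = 14 + 6.5·4 = 40; e = 38 − 40 = -2
x=5: ŷ = 14 + 6.5·5 = 46.5; e = 46.5 − 46.5 = 0
x=6: ŷ = 14 + 6.5·6 = 53; e = 55 − 53 = 2
x=7: ŷ = 14 + 6.5·7 = 59.5; e = 60.5 − 59.5 = 1
x=11: ŷ = 14 + 6.5·11 = 85.5; e = 84.5 − 85.5 = -1
x=12: ŷ = 14 + 6.5·12 = 92; e = 92 − 92 = 0
SSE = 0 + 4 + 0 + 4 + 1 + 1 + 0 = 10

SSE = 10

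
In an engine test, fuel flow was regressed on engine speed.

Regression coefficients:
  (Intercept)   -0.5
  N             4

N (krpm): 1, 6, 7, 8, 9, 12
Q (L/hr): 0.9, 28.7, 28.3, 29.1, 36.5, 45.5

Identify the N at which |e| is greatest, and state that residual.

N=1: ŷ = -0.5 + 4·1 = 3.5; e = 0.9 − 3.5 = -2.6
N=6: ŷ = -0.5 + 4·6 = 23.5; e = 28.7 − 23.5 = 5.2
N=7: ŷ = -0.5 + 4·7 = 27.5; e = 28.3 − 27.5 = 0.8
N=8: ŷ = -0.5 + 4·8 = 31.5; e = 29.1 − 31.5 = -2.4
N=9: ŷ = -0.5 + 4·9 = 35.5; e = 36.5 − 35.5 = 1
N=12: ŷ = -0.5 + 4·12 = 47.5; e = 45.5 − 47.5 = -2
Largest |e| is 5.2 at N = 6, residual 5.2.

N = 6, e = 5.2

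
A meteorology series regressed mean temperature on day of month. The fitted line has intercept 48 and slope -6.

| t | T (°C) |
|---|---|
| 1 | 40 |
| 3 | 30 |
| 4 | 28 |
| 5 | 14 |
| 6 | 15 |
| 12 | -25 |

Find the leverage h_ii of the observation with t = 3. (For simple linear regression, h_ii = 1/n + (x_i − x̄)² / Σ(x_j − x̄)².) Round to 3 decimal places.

t̄ = (1 + 3 + 4 + 5 + 6 + 12)/6 = 5.16667
Σ(t − t̄)² = 17.3611 + 4.69444 + 1.36111 + 0.0277778 + 0.694444 + 46.6944 = 70.8333
h = 1/6 + (-2.16667)²/70.8333 = 0.166667 + 0.0662745 = 0.233

h = 0.233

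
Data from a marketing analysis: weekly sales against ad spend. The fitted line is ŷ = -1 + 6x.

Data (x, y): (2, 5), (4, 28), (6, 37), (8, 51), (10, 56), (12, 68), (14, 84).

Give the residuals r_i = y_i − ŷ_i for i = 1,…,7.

x=2: ŷ = -1 + 6·2 = 11; r = 5 − 11 = -6
x=4: ŷ = -1 + 6·4 = 23; r = 28 − 23 = 5
x=6: ŷ = -1 + 6·6 = 35; r = 37 − 35 = 2
x=8: ŷ = -1 + 6·8 = 47; r = 51 − 47 = 4
x=10: ŷ = -1 + 6·10 = 59; r = 56 − 59 = -3
x=12: ŷ = -1 + 6·12 = 71; r = 68 − 71 = -3
x=14: ŷ = -1 + 6·14 = 83; r = 84 − 83 = 1

-6, 5, 2, 4, -3, -3, 1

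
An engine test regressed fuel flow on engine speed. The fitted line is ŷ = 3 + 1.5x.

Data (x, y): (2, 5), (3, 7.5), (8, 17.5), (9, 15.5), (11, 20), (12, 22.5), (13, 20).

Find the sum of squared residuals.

SSE = 17

x=2: ŷ = 3 + 1.5·2 = 6; r = 5 − 6 = -1
x=3: ŷ = 3 + 1.5·3 = 7.5; r = 7.5 − 7.5 = 0
x=8: ŷ = 3 + 1.5·8 = 15; r = 17.5 − 15 = 2.5
x=9: ŷ = 3 + 1.5·9 = 16.5; r = 15.5 − 16.5 = -1
x=11: ŷ = 3 + 1.5·11 = 19.5; r = 20 − 19.5 = 0.5
x=12: ŷ = 3 + 1.5·12 = 21; r = 22.5 − 21 = 1.5
x=13: ŷ = 3 + 1.5·13 = 22.5; r = 20 − 22.5 = -2.5
SSE = 1 + 0 + 6.25 + 1 + 0.25 + 2.25 + 6.25 = 17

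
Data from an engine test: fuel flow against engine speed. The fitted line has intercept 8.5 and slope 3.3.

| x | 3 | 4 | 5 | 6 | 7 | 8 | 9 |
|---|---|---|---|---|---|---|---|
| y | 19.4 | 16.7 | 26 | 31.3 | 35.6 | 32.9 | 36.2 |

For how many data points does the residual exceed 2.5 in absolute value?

3

x=3: ŷ = 8.5 + 3.3·3 = 18.4; r = 19.4 − 18.4 = 1
x=4: ŷ = 8.5 + 3.3·4 = 21.7; r = 16.7 − 21.7 = -5
x=5: ŷ = 8.5 + 3.3·5 = 25; r = 26 − 25 = 1
x=6: ŷ = 8.5 + 3.3·6 = 28.3; r = 31.3 − 28.3 = 3
x=7: ŷ = 8.5 + 3.3·7 = 31.6; r = 35.6 − 31.6 = 4
x=8: ŷ = 8.5 + 3.3·8 = 34.9; r = 32.9 − 34.9 = -2
x=9: ŷ = 8.5 + 3.3·9 = 38.2; r = 36.2 − 38.2 = -2
|r| > 2.5: x=4 (|r|=5), x=6 (|r|=3), x=7 (|r|=4) → 3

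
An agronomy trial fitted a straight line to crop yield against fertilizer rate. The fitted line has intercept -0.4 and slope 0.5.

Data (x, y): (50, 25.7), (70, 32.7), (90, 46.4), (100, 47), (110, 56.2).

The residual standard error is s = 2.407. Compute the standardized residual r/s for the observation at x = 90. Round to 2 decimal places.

0.75

ŷ = -0.4 + 0.5·90 = 44.6
r = 46.4 − 44.6 = 1.8
r/s = 1.8 / 2.407 = 0.75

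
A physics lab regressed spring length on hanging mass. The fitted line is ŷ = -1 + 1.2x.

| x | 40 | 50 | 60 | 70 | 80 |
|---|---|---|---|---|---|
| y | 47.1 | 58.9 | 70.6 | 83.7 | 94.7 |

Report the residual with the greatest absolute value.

r = 0.7

x=40: ŷ = -1 + 1.2·40 = 47; r = 47.1 − 47 = 0.1
x=50: ŷ = -1 + 1.2·50 = 59; r = 58.9 − 59 = -0.1
x=60: ŷ = -1 + 1.2·60 = 71; r = 70.6 − 71 = -0.4
x=70: ŷ = -1 + 1.2·70 = 83; r = 83.7 − 83 = 0.7
x=80: ŷ = -1 + 1.2·80 = 95; r = 94.7 − 95 = -0.3
Largest |r| is 0.7 at x = 70, residual 0.7.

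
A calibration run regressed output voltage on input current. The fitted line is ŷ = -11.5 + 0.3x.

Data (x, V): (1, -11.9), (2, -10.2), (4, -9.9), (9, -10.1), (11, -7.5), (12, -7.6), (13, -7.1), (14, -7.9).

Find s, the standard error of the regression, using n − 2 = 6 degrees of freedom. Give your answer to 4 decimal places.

s = 0.8185

x=1: ŷ = -11.5 + 0.3·1 = -11.2; r = -11.9 − (-11.2) = -0.7
x=2: ŷ = -11.5 + 0.3·2 = -10.9; r = -10.2 − (-10.9) = 0.7
x=4: ŷ = -11.5 + 0.3·4 = -10.3; r = -9.9 − (-10.3) = 0.4
x=9: ŷ = -11.5 + 0.3·9 = -8.8; r = -10.1 − (-8.8) = -1.3
x=11: ŷ = -11.5 + 0.3·11 = -8.2; r = -7.5 − (-8.2) = 0.7
x=12: ŷ = -11.5 + 0.3·12 = -7.9; r = -7.6 − (-7.9) = 0.3
x=13: ŷ = -11.5 + 0.3·13 = -7.6; r = -7.1 − (-7.6) = 0.5
x=14: ŷ = -11.5 + 0.3·14 = -7.3; r = -7.9 − (-7.3) = -0.6
SSE = 0.49 + 0.49 + 0.16 + 1.69 + 0.49 + 0.09 + 0.25 + 0.36 = 4.02
s = √(4.02/6) = √0.67 ≈ 0.8185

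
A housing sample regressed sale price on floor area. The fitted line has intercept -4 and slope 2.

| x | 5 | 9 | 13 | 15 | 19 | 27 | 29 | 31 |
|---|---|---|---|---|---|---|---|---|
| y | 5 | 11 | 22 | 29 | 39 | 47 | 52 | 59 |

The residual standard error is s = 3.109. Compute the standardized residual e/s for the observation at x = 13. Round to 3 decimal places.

ŷ = -4 + 2·13 = 22
e = 22 − 22 = 0
e/s = 0 / 3.109 = 0.000

0.000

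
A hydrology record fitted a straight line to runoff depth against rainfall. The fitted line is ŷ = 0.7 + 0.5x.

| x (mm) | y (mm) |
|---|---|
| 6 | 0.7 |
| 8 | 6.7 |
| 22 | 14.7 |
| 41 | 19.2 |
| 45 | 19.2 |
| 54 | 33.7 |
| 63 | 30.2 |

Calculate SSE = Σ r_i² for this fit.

SSE = 82

x=6: ŷ = 0.7 + 0.5·6 = 3.7; r = 0.7 − 3.7 = -3
x=8: ŷ = 0.7 + 0.5·8 = 4.7; r = 6.7 − 4.7 = 2
x=22: ŷ = 0.7 + 0.5·22 = 11.7; r = 14.7 − 11.7 = 3
x=41: ŷ = 0.7 + 0.5·41 = 21.2; r = 19.2 − 21.2 = -2
x=45: ŷ = 0.7 + 0.5·45 = 23.2; r = 19.2 − 23.2 = -4
x=54: ŷ = 0.7 + 0.5·54 = 27.7; r = 33.7 − 27.7 = 6
x=63: ŷ = 0.7 + 0.5·63 = 32.2; r = 30.2 − 32.2 = -2
SSE = 9 + 4 + 9 + 4 + 16 + 36 + 4 = 82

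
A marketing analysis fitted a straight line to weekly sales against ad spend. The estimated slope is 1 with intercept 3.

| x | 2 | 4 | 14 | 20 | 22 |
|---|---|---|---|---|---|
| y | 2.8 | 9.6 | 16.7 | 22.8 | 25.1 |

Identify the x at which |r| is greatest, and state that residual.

x = 4, r = 2.6

x=2: ŷ = 3 + 2 = 5; r = 2.8 − 5 = -2.2
x=4: ŷ = 3 + 4 = 7; r = 9.6 − 7 = 2.6
x=14: ŷ = 3 + 14 = 17; r = 16.7 − 17 = -0.3
x=20: ŷ = 3 + 20 = 23; r = 22.8 − 23 = -0.2
x=22: ŷ = 3 + 22 = 25; r = 25.1 − 25 = 0.1
Largest |r| is 2.6 at x = 4, residual 2.6.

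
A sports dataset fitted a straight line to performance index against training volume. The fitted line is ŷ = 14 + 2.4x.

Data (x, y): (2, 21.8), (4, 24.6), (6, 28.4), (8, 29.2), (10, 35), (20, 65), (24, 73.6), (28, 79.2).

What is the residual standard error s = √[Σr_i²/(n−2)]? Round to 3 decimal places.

x=2: ŷ = 14 + 2.4·2 = 18.8; r = 21.8 − 18.8 = 3
x=4: ŷ = 14 + 2.4·4 = 23.6; r = 24.6 − 23.6 = 1
x=6: ŷ = 14 + 2.4·6 = 28.4; r = 28.4 − 28.4 = 0
x=8: ŷ = 14 + 2.4·8 = 33.2; r = 29.2 − 33.2 = -4
x=10: ŷ = 14 + 2.4·10 = 38; r = 35 − 38 = -3
x=20: ŷ = 14 + 2.4·20 = 62; r = 65 − 62 = 3
x=24: ŷ = 14 + 2.4·24 = 71.6; r = 73.6 − 71.6 = 2
x=28: ŷ = 14 + 2.4·28 = 81.2; r = 79.2 − 81.2 = -2
SSE = 9 + 1 + 0 + 16 + 9 + 9 + 4 + 4 = 52
s = √(52/6) = √8.66667 ≈ 2.944

s = 2.944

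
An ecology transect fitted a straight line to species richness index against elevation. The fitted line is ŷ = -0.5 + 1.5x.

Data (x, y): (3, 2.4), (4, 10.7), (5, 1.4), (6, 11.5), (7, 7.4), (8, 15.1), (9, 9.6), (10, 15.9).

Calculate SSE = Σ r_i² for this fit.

x=3: ŷ = -0.5 + 1.5·3 = 4; r = 2.4 − 4 = -1.6
x=4: ŷ = -0.5 + 1.5·4 = 5.5; r = 10.7 − 5.5 = 5.2
x=5: ŷ = -0.5 + 1.5·5 = 7; r = 1.4 − 7 = -5.6
x=6: ŷ = -0.5 + 1.5·6 = 8.5; r = 11.5 − 8.5 = 3
x=7: ŷ = -0.5 + 1.5·7 = 10; r = 7.4 − 10 = -2.6
x=8: ŷ = -0.5 + 1.5·8 = 11.5; r = 15.1 − 11.5 = 3.6
x=9: ŷ = -0.5 + 1.5·9 = 13; r = 9.6 − 13 = -3.4
x=10: ŷ = -0.5 + 1.5·10 = 14.5; r = 15.9 − 14.5 = 1.4
SSE = 2.56 + 27.04 + 31.36 + 9 + 6.76 + 12.96 + 11.56 + 1.96 = 103.2

SSE = 103.2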